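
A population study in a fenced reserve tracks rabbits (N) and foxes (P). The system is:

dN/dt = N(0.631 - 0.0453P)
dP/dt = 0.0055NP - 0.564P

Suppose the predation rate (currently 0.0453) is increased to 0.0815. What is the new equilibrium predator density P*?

At the interior fixed point, setting dN/dt = 0 with N > 0 fixes P* = (prey growth rate)/(NP coefficient) — independent of the other coefficients.
With the change, P* = 0.631/0.0815 = 7.74; it falls from 13.9.

P* ≈ 7.74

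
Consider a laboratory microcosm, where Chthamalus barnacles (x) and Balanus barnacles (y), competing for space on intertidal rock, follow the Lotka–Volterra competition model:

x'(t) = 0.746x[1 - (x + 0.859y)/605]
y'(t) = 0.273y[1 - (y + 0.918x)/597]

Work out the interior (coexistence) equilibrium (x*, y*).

x* ≈ 436, y* ≈ 197

Setting both brackets to zero gives the nullclines x + 0.859y = 605 and 0.918x + y = 597.
Substituting y = 597 - 0.918x into the first: x(1 - 0.859·0.918) = 605 - 0.859·597.
So x* = 92.2/0.211 = 436, and then y* = 597 - 0.918·436 = 197.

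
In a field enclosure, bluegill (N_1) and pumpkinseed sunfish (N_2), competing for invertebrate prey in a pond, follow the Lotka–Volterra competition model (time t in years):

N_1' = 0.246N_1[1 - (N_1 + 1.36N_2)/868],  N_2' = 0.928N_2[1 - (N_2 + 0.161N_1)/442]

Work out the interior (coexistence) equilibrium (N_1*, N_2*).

N_1* ≈ 342, N_2* ≈ 387

Setting both brackets to zero gives the nullclines N_1 + 1.36N_2 = 868 and 0.161N_1 + N_2 = 442.
Substituting N_2 = 442 - 0.161N_1 into the first: N_1(1 - 1.36·0.161) = 868 - 1.36·442.
So N_1* = 267/0.781 = 342, and then N_2* = 442 - 0.161·342 = 387.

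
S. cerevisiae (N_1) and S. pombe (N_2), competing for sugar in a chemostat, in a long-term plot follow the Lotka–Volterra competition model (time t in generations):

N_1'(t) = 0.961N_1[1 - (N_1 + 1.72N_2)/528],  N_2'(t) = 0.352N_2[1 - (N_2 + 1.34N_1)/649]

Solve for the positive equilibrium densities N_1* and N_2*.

N_1* ≈ 451, N_2* ≈ 44.8

Setting both brackets to zero gives the nullclines N_1 + 1.72N_2 = 528 and 1.34N_1 + N_2 = 649.
Substituting N_2 = 649 - 1.34N_1 into the first: N_1(1 - 1.72·1.34) = 528 - 1.72·649.
So N_1* = -588/-1.3 = 451, and then N_2* = 649 - 1.34·451 = 44.8.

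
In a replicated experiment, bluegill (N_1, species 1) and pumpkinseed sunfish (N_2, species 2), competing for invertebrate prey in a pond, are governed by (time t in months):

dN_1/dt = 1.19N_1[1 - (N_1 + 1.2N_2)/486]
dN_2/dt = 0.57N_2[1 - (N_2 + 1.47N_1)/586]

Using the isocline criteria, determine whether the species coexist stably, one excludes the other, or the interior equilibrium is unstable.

Compare the nullcline intercepts: K1/α12 = 486/1.2 = 405 < K2 = 586; K2/α21 = 586/1.47 = 399 < K1 = 486.
Since both are reversed, neither can invade when rare; the interior point is a saddle.

unstable coexistence (outcome depends on initial conditions)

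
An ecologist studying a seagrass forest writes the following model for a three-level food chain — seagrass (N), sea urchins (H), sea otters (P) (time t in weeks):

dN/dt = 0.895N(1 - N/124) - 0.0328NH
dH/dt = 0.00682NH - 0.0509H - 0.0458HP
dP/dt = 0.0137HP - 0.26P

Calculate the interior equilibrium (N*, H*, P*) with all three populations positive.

From dP/dt = 0: 0.0137H* = 0.26, so H* = 19.
From dN/dt = 0: 0.895(1 - N*/124) = 0.0328·19, giving N* = 124·(1 - 0.696) = 37.8.
From dH/dt = 0: 0.00682·37.8 - 0.0509 = 0.0458P*, so P* = 0.207/0.0458 = 4.51.

N* ≈ 37.8, H* ≈ 19, P* ≈ 4.51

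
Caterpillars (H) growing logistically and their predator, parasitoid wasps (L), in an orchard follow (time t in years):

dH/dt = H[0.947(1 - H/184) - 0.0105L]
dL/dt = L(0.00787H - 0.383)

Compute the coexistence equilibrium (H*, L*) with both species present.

From dL/dt = 0 with L > 0: 0.00787H* = 0.383, so H* = 48.7.
Substitute into dH/dt = 0: 0.947(1 - 48.7/184) = 0.0105L*.
The bracket is 0.736, giving L* = 0.697/0.0105 = 66.3.

H* ≈ 48.7, L* ≈ 66.3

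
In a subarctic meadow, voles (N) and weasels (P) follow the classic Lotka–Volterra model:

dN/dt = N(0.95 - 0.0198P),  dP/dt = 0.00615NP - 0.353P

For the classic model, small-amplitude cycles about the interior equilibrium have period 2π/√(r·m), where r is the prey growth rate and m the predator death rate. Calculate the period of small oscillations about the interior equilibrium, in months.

Here r = 0.95 and m = 0.353, so r·m = 0.335.
ω = √0.335 = 0.579 per month, hence T = 2π/ω ≈ 10.9 months.

T ≈ 10.9 months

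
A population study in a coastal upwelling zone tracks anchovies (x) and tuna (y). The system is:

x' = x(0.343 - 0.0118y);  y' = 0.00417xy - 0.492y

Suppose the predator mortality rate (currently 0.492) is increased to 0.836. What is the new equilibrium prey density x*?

x* ≈ 200

At the interior fixed point, setting dy/dt = 0 with y > 0 fixes x* = (predator death rate)/(xy coefficient) — independent of the other coefficients.
With the change, x* = 0.836/0.00417 = 200; it rises from 118.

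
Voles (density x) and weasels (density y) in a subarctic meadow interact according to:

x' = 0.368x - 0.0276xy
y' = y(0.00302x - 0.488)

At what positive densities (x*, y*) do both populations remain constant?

x* ≈ 162, y* ≈ 13.3

Set dy/dt = 0 with y > 0: 0.00302x - 0.488 = 0, so x* = 0.488/0.00302 = 162.
Set dx/dt = 0 with x > 0: 0.368 - 0.0276y = 0, so y* = 0.368/0.0276 = 13.3.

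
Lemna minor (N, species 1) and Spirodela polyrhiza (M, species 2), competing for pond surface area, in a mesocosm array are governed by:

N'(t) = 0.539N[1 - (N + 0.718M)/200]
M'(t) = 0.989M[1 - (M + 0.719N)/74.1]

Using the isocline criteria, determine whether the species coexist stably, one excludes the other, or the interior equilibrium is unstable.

Compare the nullcline intercepts: K1/α12 = 200/0.718 = 279 > K2 = 74.1; K2/α21 = 74.1/0.719 = 103 < K1 = 200.
Since the inequalities point opposite ways, species 1 can invade but species 2 cannot.

species 1 excludes species 2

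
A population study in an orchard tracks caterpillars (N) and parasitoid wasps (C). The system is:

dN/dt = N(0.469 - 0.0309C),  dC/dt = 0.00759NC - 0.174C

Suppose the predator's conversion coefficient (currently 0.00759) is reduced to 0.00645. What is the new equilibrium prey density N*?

N* ≈ 27

At the interior fixed point, setting dC/dt = 0 with C > 0 fixes N* = (predator death rate)/(NC coefficient) — independent of the other coefficients.
With the change, N* = 0.174/0.00645 = 27; it rises from 22.9.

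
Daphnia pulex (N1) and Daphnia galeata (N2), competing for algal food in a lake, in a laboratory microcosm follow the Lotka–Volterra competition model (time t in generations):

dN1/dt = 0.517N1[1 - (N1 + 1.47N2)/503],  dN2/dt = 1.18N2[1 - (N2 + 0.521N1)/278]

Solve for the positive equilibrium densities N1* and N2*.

N1* ≈ 403, N2* ≈ 68.1

Setting both brackets to zero gives the nullclines N1 + 1.47N2 = 503 and 0.521N1 + N2 = 278.
Substituting N2 = 278 - 0.521N1 into the first: N1(1 - 1.47·0.521) = 503 - 1.47·278.
So N1* = 94.3/0.234 = 403, and then N2* = 278 - 0.521·403 = 68.1.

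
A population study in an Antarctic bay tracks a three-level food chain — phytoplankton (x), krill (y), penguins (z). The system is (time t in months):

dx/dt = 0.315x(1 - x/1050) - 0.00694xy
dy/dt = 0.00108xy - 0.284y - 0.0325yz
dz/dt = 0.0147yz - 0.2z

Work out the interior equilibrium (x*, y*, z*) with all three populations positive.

x* ≈ 735, y* ≈ 13.6, z* ≈ 15.7

From dz/dt = 0: 0.0147y* = 0.2, so y* = 13.6.
From dx/dt = 0: 0.315(1 - x*/1050) = 0.00694·13.6, giving x* = 1050·(1 - 0.3) = 735.
From dy/dt = 0: 0.00108·735 - 0.284 = 0.0325z*, so z* = 0.51/0.0325 = 15.7.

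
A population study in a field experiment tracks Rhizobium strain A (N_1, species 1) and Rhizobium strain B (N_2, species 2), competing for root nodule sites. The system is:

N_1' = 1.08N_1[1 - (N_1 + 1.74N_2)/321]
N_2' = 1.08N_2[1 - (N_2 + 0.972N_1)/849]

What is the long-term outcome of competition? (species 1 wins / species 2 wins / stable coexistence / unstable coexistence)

Compare the nullcline intercepts: K1/α12 = 321/1.74 = 184 < K2 = 849; K2/α21 = 849/0.972 = 873 > K1 = 321.
Since the inequalities point opposite ways, species 2 can invade but species 1 cannot.

species 2 excludes species 1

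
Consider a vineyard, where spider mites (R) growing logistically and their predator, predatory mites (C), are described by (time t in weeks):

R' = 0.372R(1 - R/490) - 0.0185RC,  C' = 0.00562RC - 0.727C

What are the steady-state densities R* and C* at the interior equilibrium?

R* ≈ 129, C* ≈ 14.8

From dC/dt = 0 with C > 0: 0.00562R* = 0.727, so R* = 129.
Substitute into dR/dt = 0: 0.372(1 - 129/490) = 0.0185C*.
The bracket is 0.736, giving C* = 0.274/0.0185 = 14.8.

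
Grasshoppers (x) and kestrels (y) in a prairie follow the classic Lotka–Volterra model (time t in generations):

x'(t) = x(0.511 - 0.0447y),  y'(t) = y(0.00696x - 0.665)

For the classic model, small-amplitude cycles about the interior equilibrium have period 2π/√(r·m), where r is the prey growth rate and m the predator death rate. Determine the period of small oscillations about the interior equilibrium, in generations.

Here r = 0.511 and m = 0.665, so r·m = 0.34.
ω = √0.34 = 0.583 per generation, hence T = 2π/ω ≈ 10.8 generations.

T ≈ 10.8 generations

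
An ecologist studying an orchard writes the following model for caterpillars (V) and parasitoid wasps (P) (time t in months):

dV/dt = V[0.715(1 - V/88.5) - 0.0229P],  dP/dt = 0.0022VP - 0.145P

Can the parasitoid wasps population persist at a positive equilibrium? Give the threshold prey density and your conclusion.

Threshold V = 65.9; K > 65.9, so yes, the predator persists.

The predator equation gives dP/dt > 0 only when V > 0.145/0.0022 = 65.9.
Without the predator, V → K = 88.5. Since 88.5 > 65.9, the predator can invade and persist.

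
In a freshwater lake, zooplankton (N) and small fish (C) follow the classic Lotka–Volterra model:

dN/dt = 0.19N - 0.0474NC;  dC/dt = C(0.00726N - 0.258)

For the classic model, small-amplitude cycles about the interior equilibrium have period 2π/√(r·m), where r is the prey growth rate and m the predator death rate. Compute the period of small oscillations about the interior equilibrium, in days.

T ≈ 28.4 days

Here r = 0.19 and m = 0.258, so r·m = 0.049.
ω = √0.049 = 0.221 per day, hence T = 2π/ω ≈ 28.4 days.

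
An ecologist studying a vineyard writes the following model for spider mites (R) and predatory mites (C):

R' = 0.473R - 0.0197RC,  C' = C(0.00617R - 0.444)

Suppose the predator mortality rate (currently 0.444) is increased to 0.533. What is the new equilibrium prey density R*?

At the interior fixed point, setting dC/dt = 0 with C > 0 fixes R* = (predator death rate)/(RC coefficient) — independent of the other coefficients.
With the change, R* = 0.533/0.00617 = 86.4; it rises from 72.

R* ≈ 86.4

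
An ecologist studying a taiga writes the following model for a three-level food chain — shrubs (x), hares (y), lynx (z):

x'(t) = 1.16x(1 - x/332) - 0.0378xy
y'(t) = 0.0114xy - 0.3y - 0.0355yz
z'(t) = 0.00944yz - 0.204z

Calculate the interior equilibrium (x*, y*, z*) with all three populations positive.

x* ≈ 98.2, y* ≈ 21.6, z* ≈ 23.1

From dz/dt = 0: 0.00944y* = 0.204, so y* = 21.6.
From dx/dt = 0: 1.16(1 - x*/332) = 0.0378·21.6, giving x* = 332·(1 - 0.704) = 98.2.
From dy/dt = 0: 0.0114·98.2 - 0.3 = 0.0355z*, so z* = 0.82/0.0355 = 23.1.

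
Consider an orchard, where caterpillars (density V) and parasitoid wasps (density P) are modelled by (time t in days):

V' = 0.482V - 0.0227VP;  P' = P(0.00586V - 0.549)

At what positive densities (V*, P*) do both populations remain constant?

V* ≈ 93.7, P* ≈ 21.2

Set dP/dt = 0 with P > 0: 0.00586V - 0.549 = 0, so V* = 0.549/0.00586 = 93.7.
Set dV/dt = 0 with V > 0: 0.482 - 0.0227P = 0, so P* = 0.482/0.0227 = 21.2.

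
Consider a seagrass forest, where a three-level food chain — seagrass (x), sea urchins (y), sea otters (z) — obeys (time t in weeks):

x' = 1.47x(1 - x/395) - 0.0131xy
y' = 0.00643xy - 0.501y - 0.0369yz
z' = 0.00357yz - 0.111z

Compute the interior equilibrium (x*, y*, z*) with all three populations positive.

From dz/dt = 0: 0.00357y* = 0.111, so y* = 31.1.
From dx/dt = 0: 1.47(1 - x*/395) = 0.0131·31.1, giving x* = 395·(1 - 0.277) = 286.
From dy/dt = 0: 0.00643·286 - 0.501 = 0.0369z*, so z* = 1.34/0.0369 = 36.2.

x* ≈ 286, y* ≈ 31.1, z* ≈ 36.2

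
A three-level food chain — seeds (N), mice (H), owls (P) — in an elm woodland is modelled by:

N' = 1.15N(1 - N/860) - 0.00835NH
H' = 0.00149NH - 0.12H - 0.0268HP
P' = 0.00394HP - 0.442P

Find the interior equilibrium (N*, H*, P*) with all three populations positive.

N* ≈ 159, H* ≈ 112, P* ≈ 4.39

From dP/dt = 0: 0.00394H* = 0.442, so H* = 112.
From dN/dt = 0: 1.15(1 - N*/860) = 0.00835·112, giving N* = 860·(1 - 0.815) = 159.
From dH/dt = 0: 0.00149·159 - 0.12 = 0.0268P*, so P* = 0.118/0.0268 = 4.39.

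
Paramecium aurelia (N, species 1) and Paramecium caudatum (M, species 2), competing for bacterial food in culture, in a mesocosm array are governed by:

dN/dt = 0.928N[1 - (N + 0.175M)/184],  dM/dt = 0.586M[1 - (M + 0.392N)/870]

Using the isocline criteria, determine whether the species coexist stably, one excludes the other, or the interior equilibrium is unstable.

Compare the nullcline intercepts: K1/α12 = 184/0.175 = 1050 > K2 = 870; K2/α21 = 870/0.392 = 2220 > K1 = 184.
Since both inequalities hold, each species can invade when rare, so the interior equilibrium is stable.

stable coexistence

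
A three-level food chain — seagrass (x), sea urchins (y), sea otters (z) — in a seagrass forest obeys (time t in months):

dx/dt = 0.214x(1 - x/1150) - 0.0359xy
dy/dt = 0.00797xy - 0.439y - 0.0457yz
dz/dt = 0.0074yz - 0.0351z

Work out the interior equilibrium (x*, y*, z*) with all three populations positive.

From dz/dt = 0: 0.0074y* = 0.0351, so y* = 4.74.
From dx/dt = 0: 0.214(1 - x*/1150) = 0.0359·4.74, giving x* = 1150·(1 - 0.796) = 235.
From dy/dt = 0: 0.00797·235 - 0.439 = 0.0457z*, so z* = 1.43/0.0457 = 31.4.

x* ≈ 235, y* ≈ 4.74, z* ≈ 31.4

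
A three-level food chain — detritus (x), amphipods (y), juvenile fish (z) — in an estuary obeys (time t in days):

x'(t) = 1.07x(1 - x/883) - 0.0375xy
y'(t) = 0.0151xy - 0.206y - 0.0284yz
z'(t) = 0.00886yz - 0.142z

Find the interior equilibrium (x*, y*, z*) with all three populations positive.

From dz/dt = 0: 0.00886y* = 0.142, so y* = 16.
From dx/dt = 0: 1.07(1 - x*/883) = 0.0375·16, giving x* = 883·(1 - 0.562) = 387.
From dy/dt = 0: 0.0151·387 - 0.206 = 0.0284z*, so z* = 5.64/0.0284 = 199.

x* ≈ 387, y* ≈ 16, z* ≈ 199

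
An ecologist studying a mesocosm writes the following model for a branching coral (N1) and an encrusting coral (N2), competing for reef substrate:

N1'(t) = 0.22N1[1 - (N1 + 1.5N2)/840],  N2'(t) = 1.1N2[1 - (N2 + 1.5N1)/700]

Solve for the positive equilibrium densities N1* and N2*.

Setting both brackets to zero gives the nullclines N1 + 1.5N2 = 840 and 1.5N1 + N2 = 700.
Substituting N2 = 700 - 1.5N1 into the first: N1(1 - 1.5·1.5) = 840 - 1.5·700.
So N1* = -210/-1.25 = 168, and then N2* = 700 - 1.5·168 = 448.

N1* ≈ 168, N2* ≈ 448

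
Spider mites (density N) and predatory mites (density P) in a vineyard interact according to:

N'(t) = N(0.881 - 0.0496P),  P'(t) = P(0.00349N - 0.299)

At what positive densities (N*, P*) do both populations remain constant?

N* ≈ 85.7, P* ≈ 17.8

Set dP/dt = 0 with P > 0: 0.00349N - 0.299 = 0, so N* = 0.299/0.00349 = 85.7.
Set dN/dt = 0 with N > 0: 0.881 - 0.0496P = 0, so P* = 0.881/0.0496 = 17.8.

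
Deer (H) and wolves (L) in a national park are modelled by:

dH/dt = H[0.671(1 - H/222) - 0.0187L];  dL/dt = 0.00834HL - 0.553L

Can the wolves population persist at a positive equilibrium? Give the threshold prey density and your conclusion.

Threshold H = 66.3; K > 66.3, so yes, the predator persists.

The predator equation gives dL/dt > 0 only when H > 0.553/0.00834 = 66.3.
Without the predator, H → K = 222. Since 222 > 66.3, the predator can invade and persist.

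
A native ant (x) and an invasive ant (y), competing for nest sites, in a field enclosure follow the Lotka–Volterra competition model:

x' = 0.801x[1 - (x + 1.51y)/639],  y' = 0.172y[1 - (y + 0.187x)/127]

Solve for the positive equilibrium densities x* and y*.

Setting both brackets to zero gives the nullclines x + 1.51y = 639 and 0.187x + y = 127.
Substituting y = 127 - 0.187x into the first: x(1 - 1.51·0.187) = 639 - 1.51·127.
So x* = 447/0.718 = 623, and then y* = 127 - 0.187·623 = 10.5.

x* ≈ 623, y* ≈ 10.5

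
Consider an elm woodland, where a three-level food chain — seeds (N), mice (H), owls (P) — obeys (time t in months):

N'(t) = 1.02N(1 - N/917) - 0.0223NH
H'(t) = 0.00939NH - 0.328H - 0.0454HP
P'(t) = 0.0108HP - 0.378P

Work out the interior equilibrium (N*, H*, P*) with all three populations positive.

From dP/dt = 0: 0.0108H* = 0.378, so H* = 35.
From dN/dt = 0: 1.02(1 - N*/917) = 0.0223·35, giving N* = 917·(1 - 0.765) = 215.
From dH/dt = 0: 0.00939·215 - 0.328 = 0.0454P*, so P* = 1.69/0.0454 = 37.3.

N* ≈ 215, H* ≈ 35, P* ≈ 37.3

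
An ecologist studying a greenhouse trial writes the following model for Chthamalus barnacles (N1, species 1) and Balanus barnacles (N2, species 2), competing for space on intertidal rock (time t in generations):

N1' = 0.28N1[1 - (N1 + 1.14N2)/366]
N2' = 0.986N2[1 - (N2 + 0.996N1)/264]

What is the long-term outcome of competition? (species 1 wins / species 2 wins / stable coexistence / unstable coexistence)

Compare the nullcline intercepts: K1/α12 = 366/1.14 = 321 > K2 = 264; K2/α21 = 264/0.996 = 265 < K1 = 366.
Since the inequalities point opposite ways, species 1 can invade but species 2 cannot.

species 1 excludes species 2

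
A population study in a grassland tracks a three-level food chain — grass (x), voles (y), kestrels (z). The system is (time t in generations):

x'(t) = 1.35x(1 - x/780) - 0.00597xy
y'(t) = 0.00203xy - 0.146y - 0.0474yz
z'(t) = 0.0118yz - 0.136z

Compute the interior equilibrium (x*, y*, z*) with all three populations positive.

From dz/dt = 0: 0.0118y* = 0.136, so y* = 11.5.
From dx/dt = 0: 1.35(1 - x*/780) = 0.00597·11.5, giving x* = 780·(1 - 0.051) = 740.
From dy/dt = 0: 0.00203·740 - 0.146 = 0.0474z*, so z* = 1.36/0.0474 = 28.6.

x* ≈ 740, y* ≈ 11.5, z* ≈ 28.6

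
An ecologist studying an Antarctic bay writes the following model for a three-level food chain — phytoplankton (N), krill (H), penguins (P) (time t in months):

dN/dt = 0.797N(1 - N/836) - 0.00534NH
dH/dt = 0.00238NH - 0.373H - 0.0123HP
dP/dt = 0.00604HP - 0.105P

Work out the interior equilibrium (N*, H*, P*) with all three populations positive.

From dP/dt = 0: 0.00604H* = 0.105, so H* = 17.4.
From dN/dt = 0: 0.797(1 - N*/836) = 0.00534·17.4, giving N* = 836·(1 - 0.116) = 739.
From dH/dt = 0: 0.00238·739 - 0.373 = 0.0123P*, so P* = 1.38/0.0123 = 113.

N* ≈ 739, H* ≈ 17.4, P* ≈ 113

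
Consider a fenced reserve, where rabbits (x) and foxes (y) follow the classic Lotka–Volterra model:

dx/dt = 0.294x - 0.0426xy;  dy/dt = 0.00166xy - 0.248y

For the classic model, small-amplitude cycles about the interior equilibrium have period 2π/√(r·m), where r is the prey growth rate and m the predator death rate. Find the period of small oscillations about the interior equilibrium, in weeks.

T ≈ 23.3 weeks

Here r = 0.294 and m = 0.248, so r·m = 0.0729.
ω = √0.0729 = 0.27 per week, hence T = 2π/ω ≈ 23.3 weeks.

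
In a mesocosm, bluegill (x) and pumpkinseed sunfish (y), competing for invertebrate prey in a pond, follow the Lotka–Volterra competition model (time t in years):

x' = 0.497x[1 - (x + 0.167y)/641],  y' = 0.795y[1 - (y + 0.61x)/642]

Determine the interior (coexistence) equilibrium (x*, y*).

x* ≈ 594, y* ≈ 279

Setting both brackets to zero gives the nullclines x + 0.167y = 641 and 0.61x + y = 642.
Substituting y = 642 - 0.61x into the first: x(1 - 0.167·0.61) = 641 - 0.167·642.
So x* = 534/0.898 = 594, and then y* = 642 - 0.61·594 = 279.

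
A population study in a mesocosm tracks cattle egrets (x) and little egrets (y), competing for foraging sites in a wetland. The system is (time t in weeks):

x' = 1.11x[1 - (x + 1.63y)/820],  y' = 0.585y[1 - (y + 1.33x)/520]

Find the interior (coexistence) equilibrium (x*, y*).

Setting both brackets to zero gives the nullclines x + 1.63y = 820 and 1.33x + y = 520.
Substituting y = 520 - 1.33x into the first: x(1 - 1.63·1.33) = 820 - 1.63·520.
So x* = -27.6/-1.17 = 23.6, and then y* = 520 - 1.33·23.6 = 489.

x* ≈ 23.6, y* ≈ 489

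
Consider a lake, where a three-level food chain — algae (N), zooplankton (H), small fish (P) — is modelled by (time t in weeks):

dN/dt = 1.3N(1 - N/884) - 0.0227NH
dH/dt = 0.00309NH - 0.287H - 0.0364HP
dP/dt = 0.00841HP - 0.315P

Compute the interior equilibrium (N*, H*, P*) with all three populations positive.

N* ≈ 306, H* ≈ 37.5, P* ≈ 18.1

From dP/dt = 0: 0.00841H* = 0.315, so H* = 37.5.
From dN/dt = 0: 1.3(1 - N*/884) = 0.0227·37.5, giving N* = 884·(1 - 0.654) = 306.
From dH/dt = 0: 0.00309·306 - 0.287 = 0.0364P*, so P* = 0.658/0.0364 = 18.1.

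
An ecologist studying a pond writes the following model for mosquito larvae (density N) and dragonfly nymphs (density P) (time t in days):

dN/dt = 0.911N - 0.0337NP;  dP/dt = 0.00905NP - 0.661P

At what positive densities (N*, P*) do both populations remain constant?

Set dP/dt = 0 with P > 0: 0.00905N - 0.661 = 0, so N* = 0.661/0.00905 = 73.
Set dN/dt = 0 with N > 0: 0.911 - 0.0337P = 0, so P* = 0.911/0.0337 = 27.

N* ≈ 73, P* ≈ 27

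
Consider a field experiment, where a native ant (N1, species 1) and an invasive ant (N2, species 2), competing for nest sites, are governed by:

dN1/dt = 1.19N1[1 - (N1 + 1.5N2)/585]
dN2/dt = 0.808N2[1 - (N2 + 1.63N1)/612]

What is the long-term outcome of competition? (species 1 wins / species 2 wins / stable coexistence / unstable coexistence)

unstable coexistence (outcome depends on initial conditions)

Compare the nullcline intercepts: K1/α12 = 585/1.5 = 390 < K2 = 612; K2/α21 = 612/1.63 = 375 < K1 = 585.
Since both are reversed, neither can invade when rare; the interior point is a saddle.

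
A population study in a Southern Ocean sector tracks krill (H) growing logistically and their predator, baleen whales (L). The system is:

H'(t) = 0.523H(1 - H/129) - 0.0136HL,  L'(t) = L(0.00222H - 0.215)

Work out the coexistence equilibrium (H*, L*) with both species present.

H* ≈ 96.8, L* ≈ 9.59

From dL/dt = 0 with L > 0: 0.00222H* = 0.215, so H* = 96.8.
Substitute into dH/dt = 0: 0.523(1 - 96.8/129) = 0.0136L*.
The bracket is 0.249, giving L* = 0.13/0.0136 = 9.59.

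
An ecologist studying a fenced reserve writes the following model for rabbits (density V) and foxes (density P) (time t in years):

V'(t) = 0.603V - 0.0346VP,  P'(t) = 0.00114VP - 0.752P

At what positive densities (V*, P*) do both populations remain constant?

Set dP/dt = 0 with P > 0: 0.00114V - 0.752 = 0, so V* = 0.752/0.00114 = 660.
Set dV/dt = 0 with V > 0: 0.603 - 0.0346P = 0, so P* = 0.603/0.0346 = 17.4.

V* ≈ 660, P* ≈ 17.4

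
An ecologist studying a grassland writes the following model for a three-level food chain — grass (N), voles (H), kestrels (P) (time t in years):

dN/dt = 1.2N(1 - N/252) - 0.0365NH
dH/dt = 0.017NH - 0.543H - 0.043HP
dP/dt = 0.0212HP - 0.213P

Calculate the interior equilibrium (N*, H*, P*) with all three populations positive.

N* ≈ 175, H* ≈ 10, P* ≈ 56.6

From dP/dt = 0: 0.0212H* = 0.213, so H* = 10.
From dN/dt = 0: 1.2(1 - N*/252) = 0.0365·10, giving N* = 252·(1 - 0.306) = 175.
From dH/dt = 0: 0.017·175 - 0.543 = 0.043P*, so P* = 2.43/0.043 = 56.6.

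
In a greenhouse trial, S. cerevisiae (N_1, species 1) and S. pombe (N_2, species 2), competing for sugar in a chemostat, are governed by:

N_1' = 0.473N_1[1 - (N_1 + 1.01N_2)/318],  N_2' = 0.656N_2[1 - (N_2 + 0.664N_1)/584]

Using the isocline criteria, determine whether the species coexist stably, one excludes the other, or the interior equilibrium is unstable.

Compare the nullcline intercepts: K1/α12 = 318/1.01 = 315 < K2 = 584; K2/α21 = 584/0.664 = 880 > K1 = 318.
Since the inequalities point opposite ways, species 2 can invade but species 1 cannot.

species 2 excludes species 1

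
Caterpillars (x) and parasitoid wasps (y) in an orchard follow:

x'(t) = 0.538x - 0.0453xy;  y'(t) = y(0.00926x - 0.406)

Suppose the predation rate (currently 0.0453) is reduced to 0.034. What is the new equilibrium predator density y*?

At the interior fixed point, setting dx/dt = 0 with x > 0 fixes y* = (prey growth rate)/(xy coefficient) — independent of the other coefficients.
With the change, y* = 0.538/0.034 = 15.8; it rises from 11.9.

y* ≈ 15.8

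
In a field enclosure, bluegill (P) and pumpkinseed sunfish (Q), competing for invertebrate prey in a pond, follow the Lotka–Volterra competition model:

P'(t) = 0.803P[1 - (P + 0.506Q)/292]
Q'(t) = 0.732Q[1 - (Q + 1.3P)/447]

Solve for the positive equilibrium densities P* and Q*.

Setting both brackets to zero gives the nullclines P + 0.506Q = 292 and 1.3P + Q = 447.
Substituting Q = 447 - 1.3P into the first: P(1 - 0.506·1.3) = 292 - 0.506·447.
So P* = 65.8/0.342 = 192, and then Q* = 447 - 1.3·192 = 197.

P* ≈ 192, Q* ≈ 197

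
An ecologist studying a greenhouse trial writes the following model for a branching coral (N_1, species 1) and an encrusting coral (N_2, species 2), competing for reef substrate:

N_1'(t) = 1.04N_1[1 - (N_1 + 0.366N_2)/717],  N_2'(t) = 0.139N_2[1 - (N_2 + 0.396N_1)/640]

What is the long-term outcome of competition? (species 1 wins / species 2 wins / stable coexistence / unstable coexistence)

Compare the nullcline intercepts: K1/α12 = 717/0.366 = 1960 > K2 = 640; K2/α21 = 640/0.396 = 1620 > K1 = 717.
Since both inequalities hold, each species can invade when rare, so the interior equilibrium is stable.

stable coexistence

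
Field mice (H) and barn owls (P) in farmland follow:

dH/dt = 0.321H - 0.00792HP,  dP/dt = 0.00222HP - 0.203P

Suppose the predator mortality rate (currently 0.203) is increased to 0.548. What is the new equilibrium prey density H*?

At the interior fixed point, setting dP/dt = 0 with P > 0 fixes H* = (predator death rate)/(HP coefficient) — independent of the other coefficients.
With the change, H* = 0.548/0.00222 = 247; it rises from 91.4.

H* ≈ 247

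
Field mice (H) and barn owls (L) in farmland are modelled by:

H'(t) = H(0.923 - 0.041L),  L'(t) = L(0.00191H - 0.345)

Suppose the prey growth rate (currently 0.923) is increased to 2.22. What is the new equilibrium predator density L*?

At the interior fixed point, setting dH/dt = 0 with H > 0 fixes L* = (prey growth rate)/(HL coefficient) — independent of the other coefficients.
With the change, L* = 2.22/0.041 = 54.1; it rises from 22.5.

L* ≈ 54.1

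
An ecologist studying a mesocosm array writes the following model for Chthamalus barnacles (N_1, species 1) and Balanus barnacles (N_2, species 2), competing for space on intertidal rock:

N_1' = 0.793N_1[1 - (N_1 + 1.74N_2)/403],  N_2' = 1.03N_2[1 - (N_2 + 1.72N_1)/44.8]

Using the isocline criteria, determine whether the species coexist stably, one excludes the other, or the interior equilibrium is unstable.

species 1 excludes species 2

Compare the nullcline intercepts: K1/α12 = 403/1.74 = 232 > K2 = 44.8; K2/α21 = 44.8/1.72 = 26 < K1 = 403.
Since the inequalities point opposite ways, species 1 can invade but species 2 cannot.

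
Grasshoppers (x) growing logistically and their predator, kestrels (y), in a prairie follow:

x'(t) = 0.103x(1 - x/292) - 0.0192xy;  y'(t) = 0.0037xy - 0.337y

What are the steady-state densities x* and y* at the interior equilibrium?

x* ≈ 91.1, y* ≈ 3.69

From dy/dt = 0 with y > 0: 0.0037x* = 0.337, so x* = 91.1.
Substitute into dx/dt = 0: 0.103(1 - 91.1/292) = 0.0192y*.
The bracket is 0.688, giving y* = 0.0709/0.0192 = 3.69.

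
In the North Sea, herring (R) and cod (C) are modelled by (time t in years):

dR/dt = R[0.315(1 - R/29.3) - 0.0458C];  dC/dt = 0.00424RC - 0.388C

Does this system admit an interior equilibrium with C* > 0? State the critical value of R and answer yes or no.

Threshold R = 91.5; K < 91.5, so no, the predator goes extinct.

The predator equation gives dC/dt > 0 only when R > 0.388/0.00424 = 91.5.
Without the predator, R → K = 29.3. Since 29.3 < 91.5, the predator cannot invade.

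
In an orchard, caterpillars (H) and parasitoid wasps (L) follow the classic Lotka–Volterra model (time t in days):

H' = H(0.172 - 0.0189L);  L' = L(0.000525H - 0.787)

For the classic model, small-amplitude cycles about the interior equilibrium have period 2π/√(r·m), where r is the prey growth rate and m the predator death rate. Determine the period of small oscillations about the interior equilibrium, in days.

T ≈ 17.1 days

Here r = 0.172 and m = 0.787, so r·m = 0.135.
ω = √0.135 = 0.368 per day, hence T = 2π/ω ≈ 17.1 days.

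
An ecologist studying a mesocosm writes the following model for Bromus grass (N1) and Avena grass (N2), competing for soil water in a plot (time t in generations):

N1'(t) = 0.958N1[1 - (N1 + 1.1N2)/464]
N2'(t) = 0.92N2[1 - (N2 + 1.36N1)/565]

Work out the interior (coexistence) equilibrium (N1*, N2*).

Setting both brackets to zero gives the nullclines N1 + 1.1N2 = 464 and 1.36N1 + N2 = 565.
Substituting N2 = 565 - 1.36N1 into the first: N1(1 - 1.1·1.36) = 464 - 1.1·565.
So N1* = -158/-0.496 = 318, and then N2* = 565 - 1.36·318 = 133.

N1* ≈ 318, N2* ≈ 133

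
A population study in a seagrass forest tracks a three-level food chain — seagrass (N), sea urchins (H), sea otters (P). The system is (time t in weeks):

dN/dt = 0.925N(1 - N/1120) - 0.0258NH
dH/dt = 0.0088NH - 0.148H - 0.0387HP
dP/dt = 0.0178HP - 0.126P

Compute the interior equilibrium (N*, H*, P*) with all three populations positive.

From dP/dt = 0: 0.0178H* = 0.126, so H* = 7.08.
From dN/dt = 0: 0.925(1 - N*/1120) = 0.0258·7.08, giving N* = 1120·(1 - 0.197) = 899.
From dH/dt = 0: 0.0088·899 - 0.148 = 0.0387P*, so P* = 7.76/0.0387 = 201.

N* ≈ 899, H* ≈ 7.08, P* ≈ 201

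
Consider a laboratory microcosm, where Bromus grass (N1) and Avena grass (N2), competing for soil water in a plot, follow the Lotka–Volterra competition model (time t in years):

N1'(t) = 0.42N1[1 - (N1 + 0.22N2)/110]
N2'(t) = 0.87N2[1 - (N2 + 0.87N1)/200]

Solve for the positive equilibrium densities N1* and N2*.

N1* ≈ 81.6, N2* ≈ 129

Setting both brackets to zero gives the nullclines N1 + 0.22N2 = 110 and 0.87N1 + N2 = 200.
Substituting N2 = 200 - 0.87N1 into the first: N1(1 - 0.22·0.87) = 110 - 0.22·200.
So N1* = 66/0.809 = 81.6, and then N2* = 200 - 0.87·81.6 = 129.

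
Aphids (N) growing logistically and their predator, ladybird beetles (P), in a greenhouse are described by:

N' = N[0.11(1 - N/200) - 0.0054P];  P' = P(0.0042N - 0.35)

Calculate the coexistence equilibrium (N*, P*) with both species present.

From dP/dt = 0 with P > 0: 0.0042N* = 0.35, so N* = 83.3.
Substitute into dN/dt = 0: 0.11(1 - 83.3/200) = 0.0054P*.
The bracket is 0.583, giving P* = 0.0642/0.0054 = 11.9.

N* ≈ 83.3, P* ≈ 11.9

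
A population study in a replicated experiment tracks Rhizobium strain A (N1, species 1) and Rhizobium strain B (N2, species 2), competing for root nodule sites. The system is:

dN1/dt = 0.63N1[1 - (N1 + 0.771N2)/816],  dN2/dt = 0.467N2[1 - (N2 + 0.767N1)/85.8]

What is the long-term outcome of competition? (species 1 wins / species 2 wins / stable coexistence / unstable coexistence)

Compare the nullcline intercepts: K1/α12 = 816/0.771 = 1060 > K2 = 85.8; K2/α21 = 85.8/0.767 = 112 < K1 = 816.
Since the inequalities point opposite ways, species 1 can invade but species 2 cannot.

species 1 excludes species 2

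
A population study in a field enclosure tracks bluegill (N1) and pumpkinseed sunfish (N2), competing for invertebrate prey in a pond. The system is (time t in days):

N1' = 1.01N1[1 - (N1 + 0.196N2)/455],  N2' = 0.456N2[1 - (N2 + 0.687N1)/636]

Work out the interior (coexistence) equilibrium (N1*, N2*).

Setting both brackets to zero gives the nullclines N1 + 0.196N2 = 455 and 0.687N1 + N2 = 636.
Substituting N2 = 636 - 0.687N1 into the first: N1(1 - 0.196·0.687) = 455 - 0.196·636.
So N1* = 330/0.865 = 382, and then N2* = 636 - 0.687·382 = 374.

N1* ≈ 382, N2* ≈ 374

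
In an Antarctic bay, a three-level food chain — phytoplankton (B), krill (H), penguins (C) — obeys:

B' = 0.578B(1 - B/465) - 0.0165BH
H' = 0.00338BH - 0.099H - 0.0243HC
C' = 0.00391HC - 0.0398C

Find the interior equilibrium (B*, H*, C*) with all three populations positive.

From dC/dt = 0: 0.00391H* = 0.0398, so H* = 10.2.
From dB/dt = 0: 0.578(1 - B*/465) = 0.0165·10.2, giving B* = 465·(1 - 0.291) = 330.
From dH/dt = 0: 0.00338·330 - 0.099 = 0.0243C*, so C* = 1.02/0.0243 = 41.8.

B* ≈ 330, H* ≈ 10.2, C* ≈ 41.8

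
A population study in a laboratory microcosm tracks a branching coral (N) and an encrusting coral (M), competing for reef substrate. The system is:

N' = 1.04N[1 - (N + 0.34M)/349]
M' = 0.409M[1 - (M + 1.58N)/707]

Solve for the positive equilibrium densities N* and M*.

N* ≈ 235, M* ≈ 336

Setting both brackets to zero gives the nullclines N + 0.34M = 349 and 1.58N + M = 707.
Substituting M = 707 - 1.58N into the first: N(1 - 0.34·1.58) = 349 - 0.34·707.
So N* = 109/0.463 = 235, and then M* = 707 - 1.58·235 = 336.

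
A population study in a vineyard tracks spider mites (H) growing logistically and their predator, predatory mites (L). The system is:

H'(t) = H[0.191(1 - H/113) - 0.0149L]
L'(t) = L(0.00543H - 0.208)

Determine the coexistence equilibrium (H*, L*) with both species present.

H* ≈ 38.3, L* ≈ 8.47

From dL/dt = 0 with L > 0: 0.00543H* = 0.208, so H* = 38.3.
Substitute into dH/dt = 0: 0.191(1 - 38.3/113) = 0.0149L*.
The bracket is 0.661, giving L* = 0.126/0.0149 = 8.47.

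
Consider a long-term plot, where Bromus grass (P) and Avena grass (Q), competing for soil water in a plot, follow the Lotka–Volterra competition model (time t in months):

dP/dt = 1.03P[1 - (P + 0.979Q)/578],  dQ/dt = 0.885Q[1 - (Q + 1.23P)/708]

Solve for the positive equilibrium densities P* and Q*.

P* ≈ 564, Q* ≈ 14.4

Setting both brackets to zero gives the nullclines P + 0.979Q = 578 and 1.23P + Q = 708.
Substituting Q = 708 - 1.23P into the first: P(1 - 0.979·1.23) = 578 - 0.979·708.
So P* = -115/-0.204 = 564, and then Q* = 708 - 1.23·564 = 14.4.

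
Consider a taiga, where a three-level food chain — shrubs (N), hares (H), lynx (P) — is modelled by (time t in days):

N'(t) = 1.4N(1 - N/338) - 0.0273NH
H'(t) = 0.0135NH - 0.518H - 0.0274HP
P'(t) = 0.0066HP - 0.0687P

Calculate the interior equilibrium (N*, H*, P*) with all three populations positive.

N* ≈ 269, H* ≈ 10.4, P* ≈ 114

From dP/dt = 0: 0.0066H* = 0.0687, so H* = 10.4.
From dN/dt = 0: 1.4(1 - N*/338) = 0.0273·10.4, giving N* = 338·(1 - 0.203) = 269.
From dH/dt = 0: 0.0135·269 - 0.518 = 0.0274P*, so P* = 3.12/0.0274 = 114.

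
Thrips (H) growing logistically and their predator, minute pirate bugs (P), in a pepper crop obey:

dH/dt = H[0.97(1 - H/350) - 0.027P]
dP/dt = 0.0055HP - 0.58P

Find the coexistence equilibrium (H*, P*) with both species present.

From dP/dt = 0 with P > 0: 0.0055H* = 0.58, so H* = 105.
Substitute into dH/dt = 0: 0.97(1 - 105/350) = 0.027P*.
The bracket is 0.699, giving P* = 0.678/0.027 = 25.1.

H* ≈ 105, P* ≈ 25.1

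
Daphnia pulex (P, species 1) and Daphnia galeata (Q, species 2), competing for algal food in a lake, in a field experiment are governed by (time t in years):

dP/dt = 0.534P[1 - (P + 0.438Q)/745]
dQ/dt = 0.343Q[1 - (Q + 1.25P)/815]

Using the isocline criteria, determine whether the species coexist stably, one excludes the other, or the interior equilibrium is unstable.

Compare the nullcline intercepts: K1/α12 = 745/0.438 = 1700 > K2 = 815; K2/α21 = 815/1.25 = 652 < K1 = 745.
Since the inequalities point opposite ways, species 1 can invade but species 2 cannot.

species 1 excludes species 2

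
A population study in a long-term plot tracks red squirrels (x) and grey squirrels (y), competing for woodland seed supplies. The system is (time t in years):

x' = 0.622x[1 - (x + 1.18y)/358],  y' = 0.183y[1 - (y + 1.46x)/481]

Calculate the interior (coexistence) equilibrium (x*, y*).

x* ≈ 290, y* ≈ 57.7

Setting both brackets to zero gives the nullclines x + 1.18y = 358 and 1.46x + y = 481.
Substituting y = 481 - 1.46x into the first: x(1 - 1.18·1.46) = 358 - 1.18·481.
So x* = -210/-0.723 = 290, and then y* = 481 - 1.46·290 = 57.7.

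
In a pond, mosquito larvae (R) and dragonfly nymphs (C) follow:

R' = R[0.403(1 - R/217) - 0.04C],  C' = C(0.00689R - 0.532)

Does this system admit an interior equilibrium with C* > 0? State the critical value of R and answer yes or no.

Threshold R = 77.2; K > 77.2, so yes, the predator persists.

The predator equation gives dC/dt > 0 only when R > 0.532/0.00689 = 77.2.
Without the predator, R → K = 217. Since 217 > 77.2, the predator can invade and persist.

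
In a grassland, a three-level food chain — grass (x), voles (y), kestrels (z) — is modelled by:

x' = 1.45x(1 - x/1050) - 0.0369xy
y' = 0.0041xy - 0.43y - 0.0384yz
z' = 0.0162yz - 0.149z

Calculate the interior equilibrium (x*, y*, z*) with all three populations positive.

x* ≈ 804, y* ≈ 9.2, z* ≈ 74.7

From dz/dt = 0: 0.0162y* = 0.149, so y* = 9.2.
From dx/dt = 0: 1.45(1 - x*/1050) = 0.0369·9.2, giving x* = 1050·(1 - 0.234) = 804.
From dy/dt = 0: 0.0041·804 - 0.43 = 0.0384z*, so z* = 2.87/0.0384 = 74.7.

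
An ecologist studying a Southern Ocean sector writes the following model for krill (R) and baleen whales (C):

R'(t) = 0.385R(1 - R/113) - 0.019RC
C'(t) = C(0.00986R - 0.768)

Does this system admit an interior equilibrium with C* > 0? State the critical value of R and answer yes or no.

Threshold R = 77.9; K > 77.9, so yes, the predator persists.

The predator equation gives dC/dt > 0 only when R > 0.768/0.00986 = 77.9.
Without the predator, R → K = 113. Since 113 > 77.9, the predator can invade and persist.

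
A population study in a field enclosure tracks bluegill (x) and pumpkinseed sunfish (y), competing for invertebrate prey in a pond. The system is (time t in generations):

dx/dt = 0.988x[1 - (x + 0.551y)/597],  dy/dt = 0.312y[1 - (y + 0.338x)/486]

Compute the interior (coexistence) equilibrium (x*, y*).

Setting both brackets to zero gives the nullclines x + 0.551y = 597 and 0.338x + y = 486.
Substituting y = 486 - 0.338x into the first: x(1 - 0.551·0.338) = 597 - 0.551·486.
So x* = 329/0.814 = 405, and then y* = 486 - 0.338·405 = 349.

x* ≈ 405, y* ≈ 349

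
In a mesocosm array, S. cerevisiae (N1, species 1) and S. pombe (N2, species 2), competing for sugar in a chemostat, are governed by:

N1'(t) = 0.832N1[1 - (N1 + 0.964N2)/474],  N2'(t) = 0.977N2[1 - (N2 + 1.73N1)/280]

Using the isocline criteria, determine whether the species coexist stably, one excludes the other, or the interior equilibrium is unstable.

Compare the nullcline intercepts: K1/α12 = 474/0.964 = 492 > K2 = 280; K2/α21 = 280/1.73 = 162 < K1 = 474.
Since the inequalities point opposite ways, species 1 can invade but species 2 cannot.

species 1 excludes species 2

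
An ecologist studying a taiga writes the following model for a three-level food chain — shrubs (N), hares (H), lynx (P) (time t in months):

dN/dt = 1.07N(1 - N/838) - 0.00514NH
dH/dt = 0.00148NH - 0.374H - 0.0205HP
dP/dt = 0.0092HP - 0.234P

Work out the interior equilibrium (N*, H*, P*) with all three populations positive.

From dP/dt = 0: 0.0092H* = 0.234, so H* = 25.4.
From dN/dt = 0: 1.07(1 - N*/838) = 0.00514·25.4, giving N* = 838·(1 - 0.122) = 736.
From dH/dt = 0: 0.00148·736 - 0.374 = 0.0205P*, so P* = 0.715/0.0205 = 34.9.

N* ≈ 736, H* ≈ 25.4, P* ≈ 34.9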